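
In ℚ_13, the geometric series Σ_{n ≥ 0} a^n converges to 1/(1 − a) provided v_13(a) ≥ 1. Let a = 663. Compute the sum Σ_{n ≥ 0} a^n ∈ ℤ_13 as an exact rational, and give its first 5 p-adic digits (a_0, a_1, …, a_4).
Σ a^n = 1/(1 − a) = -1/662;  first 5 digits = (1, 12, 4, 4, 2)

v_13(a) = 1 ≥ 1, so the series converges in ℤ_13 to 1/(1 − a) = 1/(1 − 663) = -1/662. Expand this rational in ℤ_13: compute digits iteratively via d_i = x_i mod 13, x_{i+1} = (x_i − d_i)/13. The first 5 digits are (1, 12, 4, 4, 2).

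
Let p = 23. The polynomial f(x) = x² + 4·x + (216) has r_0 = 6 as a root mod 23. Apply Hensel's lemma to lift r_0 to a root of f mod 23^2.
r_1 = 121 (mod 529)

Hensel: r_{i+1} = r_i − f(r_i)·(f′(r_i))^{-1} mod 23^{i+2}, f′(x) = 2x + 4. Iterate:
  r_0 = 6 (mod 23)
  r_1 = 121 (mod 529)
Final: r = 121 satisfies f(r) ≡ 0 mod 23^2.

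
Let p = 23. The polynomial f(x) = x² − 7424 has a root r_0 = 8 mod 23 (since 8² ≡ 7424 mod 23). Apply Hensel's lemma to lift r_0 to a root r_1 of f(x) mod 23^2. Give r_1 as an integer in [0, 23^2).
r_1 = 468 (mod 529)

Hensel's recurrence: r_{i+1} = r_i − f(r_i)·(f′(r_i))^{-1} mod 23^{i+2}, with f′(x) = 2x. Iterate:
  r_0 = 8 (mod 23)
  r_1 = 468 (mod 529)
Final: r_1 = 468, and one checks f(r_1) ≡ 0 mod 23^2.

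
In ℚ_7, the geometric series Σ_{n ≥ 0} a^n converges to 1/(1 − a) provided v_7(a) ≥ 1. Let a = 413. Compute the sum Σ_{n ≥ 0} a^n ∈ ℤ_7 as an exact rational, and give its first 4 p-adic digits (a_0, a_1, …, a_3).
Σ a^n = 1/(1 − a) = -1/412;  first 4 digits = (1, 3, 3, 0)

v_7(a) = 1 ≥ 1, so the series converges in ℤ_7 to 1/(1 − a) = 1/(1 − 413) = -1/412. Expand this rational in ℤ_7: compute digits iteratively via d_i = x_i mod 7, x_{i+1} = (x_i − d_i)/7. The first 4 digits are (1, 3, 3, 0).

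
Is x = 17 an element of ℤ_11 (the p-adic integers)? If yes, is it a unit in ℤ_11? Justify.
x ∈ ℤ_11^× (unit); v_11(x) = 0

ℤ_11 = {x ∈ ℚ_11 : v_11(x) ≥ 0} and ℤ_11^× = {x ∈ ℤ_11 : v_11(x) = 0}. Here v_11(17) = v_11(num) − v_11(den) = 0; compare against these criteria.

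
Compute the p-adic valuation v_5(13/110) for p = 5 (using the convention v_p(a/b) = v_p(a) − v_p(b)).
v_5(13/110) = -1

Factor powers of 5 from the numerator and denominator of the reduced fraction: 13 = 5^0 · 13 and 110 = 5^1 · 22. Apply v_p(a/b) = v_p(a) − v_p(b): v_5(13/110) = 0 − 1 = -1.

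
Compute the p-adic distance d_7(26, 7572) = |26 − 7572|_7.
d_7(26, 7572) = 1/343

Step 1 — x − y = 26 − 7572 = -7546. Step 2 — v_7(-7546) = 3 (factor: -7546 = −(7^3 · 22); the sign does not affect v_p). Step 3 — |x − y|_7 = 7^{-3} = 1/343.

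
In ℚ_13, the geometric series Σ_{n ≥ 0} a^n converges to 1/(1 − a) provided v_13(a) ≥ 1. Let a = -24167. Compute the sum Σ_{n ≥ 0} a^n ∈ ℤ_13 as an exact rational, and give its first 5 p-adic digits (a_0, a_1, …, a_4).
Σ a^n = 1/(1 − a) = 1/24168;  first 5 digits = (1, 0, 0, 2, 12)

v_13(a) = 3 ≥ 1, so the series converges in ℤ_13 to 1/(1 − a) = 1/(1 − (-24167)) = 1/24168. Expand this rational in ℤ_13: compute digits iteratively via d_i = x_i mod 13, x_{i+1} = (x_i − d_i)/13. The first 5 digits are (1, 0, 0, 2, 12).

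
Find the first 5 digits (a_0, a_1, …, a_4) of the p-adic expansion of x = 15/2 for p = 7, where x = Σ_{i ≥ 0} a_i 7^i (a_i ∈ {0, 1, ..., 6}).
(a_0, …, a_4) = (4, 4, 3, 3, 3)

v_7(15/2) = 0 (numerator and denominator both coprime to 7), so x ∈ ℤ_7^×. Compute digits iteratively via a_i = x_i mod 7, x_{i+1} = (x_i − a_i)/7, with x_0 = x:
  x_0 = 15/2;  a_0 = 4;  x_1 = (x_0 − 4)/7 = 1/2
  x_1 = 1/2;  a_1 = 4;  x_2 = (x_1 − 4)/7 = -1/2
  x_2 = -1/2;  a_2 = 3;  x_3 = (x_2 − 3)/7 = -1/2
  x_3 = -1/2;  a_3 = 3;  x_4 = (x_3 − 3)/7 = -1/2
  x_4 = -1/2;  a_4 = 3;  x_5 = (x_4 − 3)/7 = -1/2
Digits: (4, 4, 3, 3, 3).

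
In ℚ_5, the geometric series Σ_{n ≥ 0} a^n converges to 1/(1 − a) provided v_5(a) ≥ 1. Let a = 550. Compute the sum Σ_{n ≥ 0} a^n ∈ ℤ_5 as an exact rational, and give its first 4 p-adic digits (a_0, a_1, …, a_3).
Σ a^n = 1/(1 − a) = -1/549;  first 4 digits = (1, 0, 2, 4)

v_5(a) = 2 ≥ 1, so the series converges in ℤ_5 to 1/(1 − a) = 1/(1 − 550) = -1/549. Expand this rational in ℤ_5: compute digits iteratively via d_i = x_i mod 5, x_{i+1} = (x_i − d_i)/5. The first 4 digits are (1, 0, 2, 4).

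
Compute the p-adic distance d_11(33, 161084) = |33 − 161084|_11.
d_11(33, 161084) = 1/161051

Step 1 — x − y = 33 − 161084 = -161051. Step 2 — v_11(-161051) = 5 (factor: -161051 = −(11^5 · 1); the sign does not affect v_p). Step 3 — |x − y|_11 = 11^{-5} = 1/161051.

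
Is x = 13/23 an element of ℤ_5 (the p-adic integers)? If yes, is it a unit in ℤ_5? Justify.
x ∈ ℤ_5^× (unit); v_5(x) = 0

ℤ_5 = {x ∈ ℚ_5 : v_5(x) ≥ 0} and ℤ_5^× = {x ∈ ℤ_5 : v_5(x) = 0}. Here v_5(13/23) = v_5(num) − v_5(den) = 0; compare against these criteria.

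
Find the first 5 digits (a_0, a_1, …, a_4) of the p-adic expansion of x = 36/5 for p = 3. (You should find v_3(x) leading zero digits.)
(a_0, …, a_4) = (0, 0, 2, 2, 1)

v_3(36/5) = 2, so a_0 = ... = a_1 = 0. Factor out: x = 3^2 · u with u = 4/5 a unit in ℤ_3. Expand u iteratively via a_{v+i} = u_i mod 3, u_{i+1} = (u_i − a_{v+i})/3:
  u_0 = 4/5;  a_2 = 2;  u_1 = (u_0 − 2)/3 = -2/5
  u_1 = -2/5;  a_3 = 2;  u_2 = (u_1 − 2)/3 = -4/5
  u_2 = -4/5;  a_4 = 1;  u_3 = (u_2 − 1)/3 = -3/5
Digits: (0, 0, 2, 2, 1).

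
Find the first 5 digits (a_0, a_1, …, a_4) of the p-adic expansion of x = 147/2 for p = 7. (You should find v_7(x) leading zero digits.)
(a_0, …, a_4) = (0, 0, 5, 3, 3)

v_7(147/2) = 2, so a_0 = ... = a_1 = 0. Factor out: x = 7^2 · u with u = 3/2 a unit in ℤ_7. Expand u iteratively via a_{v+i} = u_i mod 7, u_{i+1} = (u_i − a_{v+i})/7:
  u_0 = 3/2;  a_2 = 5;  u_1 = (u_0 − 5)/7 = -1/2
  u_1 = -1/2;  a_3 = 3;  u_2 = (u_1 − 3)/7 = -1/2
  u_2 = -1/2;  a_4 = 3;  u_3 = (u_2 − 3)/7 = -1/2
Digits: (0, 0, 5, 3, 3).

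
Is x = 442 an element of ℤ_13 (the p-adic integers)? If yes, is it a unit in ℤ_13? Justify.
x ∈ ℤ_13 but not a unit; v_13(x) = 1 > 0

ℤ_13 = {x ∈ ℚ_13 : v_13(x) ≥ 0} and ℤ_13^× = {x ∈ ℤ_13 : v_13(x) = 0}. Here v_13(442) = v_13(num) − v_13(den) = 1; compare against these criteria.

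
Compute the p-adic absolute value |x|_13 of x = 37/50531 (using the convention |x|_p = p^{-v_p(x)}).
|37/50531|_13 = 2197

Step 1 — compute v_13(x) by factoring powers of 13 out of the numerator and denominator: v_13(37/50531) = -3. Step 2 — apply |x|_p = p^{-v_p(x)} = 13^{3} = 2197.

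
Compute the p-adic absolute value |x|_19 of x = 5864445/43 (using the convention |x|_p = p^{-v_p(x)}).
|5864445/43|_19 = 1/130321

Step 1 — compute v_19(x) by factoring powers of 19 out of the numerator and denominator: v_19(5864445/43) = 4. Step 2 — apply |x|_p = p^{-v_p(x)} = 19^{-4} = 1/130321.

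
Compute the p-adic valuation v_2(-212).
v_2(-212) = 2

v_2(n) is the largest exponent k such that 2^k divides n. Factor out: -212 = -2^2 · 53. (Sign doesn't affect v_p.) So v_2(-212) = 2.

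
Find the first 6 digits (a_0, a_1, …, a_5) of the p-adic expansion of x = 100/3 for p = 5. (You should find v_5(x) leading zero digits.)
(a_0, …, a_5) = (0, 0, 3, 3, 1, 3)

v_5(100/3) = 2, so a_0 = ... = a_1 = 0. Factor out: x = 5^2 · u with u = 4/3 a unit in ℤ_5. Expand u iteratively via a_{v+i} = u_i mod 5, u_{i+1} = (u_i − a_{v+i})/5:
  u_0 = 4/3;  a_2 = 3;  u_1 = (u_0 − 3)/5 = -1/3
  u_1 = -1/3;  a_3 = 3;  u_2 = (u_1 − 3)/5 = -2/3
  u_2 = -2/3;  a_4 = 1;  u_3 = (u_2 − 1)/5 = -1/3
  u_3 = -1/3;  a_5 = 3;  u_4 = (u_3 − 3)/5 = -2/3
Digits: (0, 0, 3, 3, 1, 3).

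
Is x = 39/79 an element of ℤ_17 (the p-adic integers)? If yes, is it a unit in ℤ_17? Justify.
x ∈ ℤ_17^× (unit); v_17(x) = 0

ℤ_17 = {x ∈ ℚ_17 : v_17(x) ≥ 0} and ℤ_17^× = {x ∈ ℤ_17 : v_17(x) = 0}. Here v_17(39/79) = v_17(num) − v_17(den) = 0; compare against these criteria.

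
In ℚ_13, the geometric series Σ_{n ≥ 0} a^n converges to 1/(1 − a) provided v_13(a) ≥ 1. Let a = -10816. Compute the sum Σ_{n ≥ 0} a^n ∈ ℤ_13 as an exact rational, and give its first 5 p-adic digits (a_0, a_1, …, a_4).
Σ a^n = 1/(1 − a) = 1/10817;  first 5 digits = (1, 0, 1, 8, 0)

v_13(a) = 2 ≥ 1, so the series converges in ℤ_13 to 1/(1 − a) = 1/(1 − (-10816)) = 1/10817. Expand this rational in ℤ_13: compute digits iteratively via d_i = x_i mod 13, x_{i+1} = (x_i − d_i)/13. The first 5 digits are (1, 0, 1, 8, 0).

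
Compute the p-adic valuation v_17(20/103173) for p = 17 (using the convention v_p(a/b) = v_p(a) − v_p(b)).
v_17(20/103173) = -3

Factor powers of 17 from the numerator and denominator of the reduced fraction: 20 = 17^0 · 20 and 103173 = 17^3 · 21. Apply v_p(a/b) = v_p(a) − v_p(b): v_17(20/103173) = 0 − 3 = -3.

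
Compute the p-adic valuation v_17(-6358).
v_17(-6358) = 2

v_17(n) is the largest exponent k such that 17^k divides n. Factor out: -6358 = -17^2 · 22. (Sign doesn't affect v_p.) So v_17(-6358) = 2.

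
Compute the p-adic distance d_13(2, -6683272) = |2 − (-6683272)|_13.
d_13(2, -6683272) = 1/371293

Step 1 — x − y = 2 − (-6683272) = 6683274. Step 2 — v_13(6683274) = 5 (factor: 6683274 = (13^5 · 18); the sign does not affect v_p). Step 3 — |x − y|_13 = 13^{-5} = 1/371293.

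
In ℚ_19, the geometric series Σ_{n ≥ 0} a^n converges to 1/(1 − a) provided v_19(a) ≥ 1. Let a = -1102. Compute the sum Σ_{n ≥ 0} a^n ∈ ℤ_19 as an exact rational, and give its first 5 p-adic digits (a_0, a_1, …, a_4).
Σ a^n = 1/(1 − a) = 1/1103;  first 5 digits = (1, 18, 16, 4, 1)

v_19(a) = 1 ≥ 1, so the series converges in ℤ_19 to 1/(1 − a) = 1/(1 − (-1102)) = 1/1103. Expand this rational in ℤ_19: compute digits iteratively via d_i = x_i mod 19, x_{i+1} = (x_i − d_i)/19. The first 5 digits are (1, 18, 16, 4, 1).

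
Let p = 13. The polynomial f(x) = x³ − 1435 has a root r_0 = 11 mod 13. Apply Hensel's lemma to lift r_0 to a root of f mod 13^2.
r_1 = 76 (mod 169)

Hensel: r_{i+1} = r_i − f(r_i)/f′(r_i) mod 13^{i+2}, where f′(x) = 3x². Iterate:
  r_0 = 11 (mod 13)
  r_1 = 76 (mod 169)
Final: r = 76 with f(r) ≡ 0 mod 13^2.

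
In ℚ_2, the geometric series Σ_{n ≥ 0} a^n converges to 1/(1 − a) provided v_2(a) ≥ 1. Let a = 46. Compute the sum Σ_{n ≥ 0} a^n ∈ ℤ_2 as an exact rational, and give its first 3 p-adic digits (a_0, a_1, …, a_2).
Σ a^n = 1/(1 − a) = -1/45;  first 3 digits = (1, 1, 0)

v_2(a) = 1 ≥ 1, so the series converges in ℤ_2 to 1/(1 − a) = 1/(1 − 46) = -1/45. Expand this rational in ℤ_2: compute digits iteratively via d_i = x_i mod 2, x_{i+1} = (x_i − d_i)/2. The first 3 digits are (1, 1, 0).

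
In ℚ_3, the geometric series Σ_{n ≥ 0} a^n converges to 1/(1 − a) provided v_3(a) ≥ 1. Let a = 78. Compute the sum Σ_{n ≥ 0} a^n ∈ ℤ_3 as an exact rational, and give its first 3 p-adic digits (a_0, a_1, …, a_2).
Σ a^n = 1/(1 − a) = -1/77;  first 3 digits = (1, 2, 0)

v_3(a) = 1 ≥ 1, so the series converges in ℤ_3 to 1/(1 − a) = 1/(1 − 78) = -1/77. Expand this rational in ℤ_3: compute digits iteratively via d_i = x_i mod 3, x_{i+1} = (x_i − d_i)/3. The first 3 digits are (1, 2, 0).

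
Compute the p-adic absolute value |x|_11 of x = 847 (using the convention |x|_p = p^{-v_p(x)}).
|847|_11 = 1/121

Step 1 — compute v_11(x) by factoring powers of 11 out of the numerator and denominator: v_11(847) = 2. Step 2 — apply |x|_p = p^{-v_p(x)} = 11^{-2} = 1/121.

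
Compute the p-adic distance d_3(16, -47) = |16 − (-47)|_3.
d_3(16, -47) = 1/9

Step 1 — x − y = 16 − (-47) = 63. Step 2 — v_3(63) = 2 (factor: 63 = (3^2 · 7); the sign does not affect v_p). Step 3 — |x − y|_3 = 3^{-2} = 1/9.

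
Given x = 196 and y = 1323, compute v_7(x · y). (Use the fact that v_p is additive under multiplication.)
v_7(259308) = 4

v_p(x) = 2 (factor: 196 = 7^2 · 4); v_p(y) = 2 (factor: 1323 = 7^2 · 27). Additivity: v_p(xy) = v_p(x) + v_p(y) = 2 + 2 = 4. (Direct check: xy = 259308 = 7^4 · (108).)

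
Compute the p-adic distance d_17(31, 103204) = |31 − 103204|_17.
d_17(31, 103204) = 1/4913

Step 1 — x − y = 31 − 103204 = -103173. Step 2 — v_17(-103173) = 3 (factor: -103173 = −(17^3 · 21); the sign does not affect v_p). Step 3 — |x − y|_17 = 17^{-3} = 1/4913.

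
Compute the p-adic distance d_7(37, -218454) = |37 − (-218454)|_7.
d_7(37, -218454) = 1/16807

Step 1 — x − y = 37 − (-218454) = 218491. Step 2 — v_7(218491) = 5 (factor: 218491 = (7^5 · 13); the sign does not affect v_p). Step 3 — |x − y|_7 = 7^{-5} = 1/16807.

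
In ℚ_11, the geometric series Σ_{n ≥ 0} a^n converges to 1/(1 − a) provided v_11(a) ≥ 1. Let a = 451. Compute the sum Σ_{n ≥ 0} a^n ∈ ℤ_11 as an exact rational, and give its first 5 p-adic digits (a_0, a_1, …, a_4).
Σ a^n = 1/(1 − a) = -1/450;  first 5 digits = (1, 8, 1, 5, 2)

v_11(a) = 1 ≥ 1, so the series converges in ℤ_11 to 1/(1 − a) = 1/(1 − 451) = -1/450. Expand this rational in ℤ_11: compute digits iteratively via d_i = x_i mod 11, x_{i+1} = (x_i − d_i)/11. The first 5 digits are (1, 8, 1, 5, 2).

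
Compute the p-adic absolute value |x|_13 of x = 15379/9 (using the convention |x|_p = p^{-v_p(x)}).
|15379/9|_13 = 1/2197

Step 1 — compute v_13(x) by factoring powers of 13 out of the numerator and denominator: v_13(15379/9) = 3. Step 2 — apply |x|_p = p^{-v_p(x)} = 13^{-3} = 1/2197.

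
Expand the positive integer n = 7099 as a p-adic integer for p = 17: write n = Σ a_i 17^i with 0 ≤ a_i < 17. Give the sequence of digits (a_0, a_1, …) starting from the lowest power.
(a_0, a_1, …) = (10, 9, 7, 1)

Repeated division by 17 gives the digits low-to-high: 7099 = 10 + 9·17^1 + 7·17^2 + 1·17^3. Digit sequence: (10, 9, 7, 1).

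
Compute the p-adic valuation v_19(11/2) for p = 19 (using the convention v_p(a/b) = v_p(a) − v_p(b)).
v_19(11/2) = 0

Factor powers of 19 from the numerator and denominator of the reduced fraction: 11 = 19^0 · 11 and 2 = 19^0 · 2. Apply v_p(a/b) = v_p(a) − v_p(b): v_19(11/2) = 0 − 0 = 0.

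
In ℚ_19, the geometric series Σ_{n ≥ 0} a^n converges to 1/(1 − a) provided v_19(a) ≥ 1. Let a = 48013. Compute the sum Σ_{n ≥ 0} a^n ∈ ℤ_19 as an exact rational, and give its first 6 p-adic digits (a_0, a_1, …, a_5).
Σ a^n = 1/(1 − a) = -1/48012;  first 6 digits = (1, 0, 0, 7, 0, 0)

v_19(a) = 3 ≥ 1, so the series converges in ℤ_19 to 1/(1 − a) = 1/(1 − 48013) = -1/48012. Expand this rational in ℤ_19: compute digits iteratively via d_i = x_i mod 19, x_{i+1} = (x_i − d_i)/19. The first 6 digits are (1, 0, 0, 7, 0, 0).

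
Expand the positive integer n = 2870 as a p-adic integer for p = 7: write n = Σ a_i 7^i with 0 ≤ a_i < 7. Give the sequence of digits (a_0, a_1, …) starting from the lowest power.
(a_0, a_1, …) = (0, 4, 2, 1, 1)

Repeated division by 7 gives the digits low-to-high: 2870 = 4·7^1 + 2·7^2 + 1·7^3 + 1·7^4. Digit sequence: (0, 4, 2, 1, 1).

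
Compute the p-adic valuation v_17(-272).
v_17(-272) = 1

v_17(n) is the largest exponent k such that 17^k divides n. Factor out: -272 = -17^1 · 16. (Sign doesn't affect v_p.) So v_17(-272) = 1.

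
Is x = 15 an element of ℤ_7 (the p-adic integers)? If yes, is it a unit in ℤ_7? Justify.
x ∈ ℤ_7^× (unit); v_7(x) = 0

ℤ_7 = {x ∈ ℚ_7 : v_7(x) ≥ 0} and ℤ_7^× = {x ∈ ℤ_7 : v_7(x) = 0}. Here v_7(15) = v_7(num) − v_7(den) = 0; compare against these criteria.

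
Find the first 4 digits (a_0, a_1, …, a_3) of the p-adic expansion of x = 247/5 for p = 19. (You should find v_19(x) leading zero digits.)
(a_0, …, a_3) = (0, 14, 7, 11)

v_19(247/5) = 1, so a_0 = ... = a_0 = 0. Factor out: x = 19^1 · u with u = 13/5 a unit in ℤ_19. Expand u iteratively via a_{v+i} = u_i mod 19, u_{i+1} = (u_i − a_{v+i})/19:
  u_0 = 13/5;  a_1 = 14;  u_1 = (u_0 − 14)/19 = -3/5
  u_1 = -3/5;  a_2 = 7;  u_2 = (u_1 − 7)/19 = -2/5
  u_2 = -2/5;  a_3 = 11;  u_3 = (u_2 − 11)/19 = -3/5
Digits: (0, 14, 7, 11).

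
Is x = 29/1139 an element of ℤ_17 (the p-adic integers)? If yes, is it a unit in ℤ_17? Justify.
x ∉ ℤ_17 (v_17(x) = -1 < 0)

ℤ_17 = {x ∈ ℚ_17 : v_17(x) ≥ 0} and ℤ_17^× = {x ∈ ℤ_17 : v_17(x) = 0}. Here v_17(29/1139) = v_17(num) − v_17(den) = -1; compare against these criteria.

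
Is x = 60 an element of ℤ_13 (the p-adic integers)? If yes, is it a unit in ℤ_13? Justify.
x ∈ ℤ_13^× (unit); v_13(x) = 0

ℤ_13 = {x ∈ ℚ_13 : v_13(x) ≥ 0} and ℤ_13^× = {x ∈ ℤ_13 : v_13(x) = 0}. Here v_13(60) = v_13(num) − v_13(den) = 0; compare against these criteria.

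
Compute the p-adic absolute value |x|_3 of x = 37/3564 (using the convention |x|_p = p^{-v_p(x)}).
|37/3564|_3 = 81

Step 1 — compute v_3(x) by factoring powers of 3 out of the numerator and denominator: v_3(37/3564) = -4. Step 2 — apply |x|_p = p^{-v_p(x)} = 3^{4} = 81.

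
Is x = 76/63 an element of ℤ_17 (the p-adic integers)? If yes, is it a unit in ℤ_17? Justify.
x ∈ ℤ_17^× (unit); v_17(x) = 0

ℤ_17 = {x ∈ ℚ_17 : v_17(x) ≥ 0} and ℤ_17^× = {x ∈ ℤ_17 : v_17(x) = 0}. Here v_17(76/63) = v_17(num) − v_17(den) = 0; compare against these criteria.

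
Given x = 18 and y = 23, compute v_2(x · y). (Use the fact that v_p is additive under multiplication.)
v_2(414) = 1

v_p(x) = 1 (factor: 18 = 2^1 · 9); v_p(y) = 0 (factor: 23 = 2^0 · 23). Additivity: v_p(xy) = v_p(x) + v_p(y) = 1 + 0 = 1. (Direct check: xy = 414 = 2^1 · (207).)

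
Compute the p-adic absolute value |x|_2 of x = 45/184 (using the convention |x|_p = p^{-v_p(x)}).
|45/184|_2 = 8

Step 1 — compute v_2(x) by factoring powers of 2 out of the numerator and denominator: v_2(45/184) = -3. Step 2 — apply |x|_p = p^{-v_p(x)} = 2^{3} = 8.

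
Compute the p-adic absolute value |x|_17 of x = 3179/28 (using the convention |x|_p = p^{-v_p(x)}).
|3179/28|_17 = 1/289

Step 1 — compute v_17(x) by factoring powers of 17 out of the numerator and denominator: v_17(3179/28) = 2. Step 2 — apply |x|_p = p^{-v_p(x)} = 17^{-2} = 1/289.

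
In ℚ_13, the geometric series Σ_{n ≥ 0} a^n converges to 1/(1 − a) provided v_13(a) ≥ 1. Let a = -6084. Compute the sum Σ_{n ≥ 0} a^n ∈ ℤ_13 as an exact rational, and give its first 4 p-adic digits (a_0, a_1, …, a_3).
Σ a^n = 1/(1 − a) = 1/6085;  first 4 digits = (1, 0, 3, 10)

v_13(a) = 2 ≥ 1, so the series converges in ℤ_13 to 1/(1 − a) = 1/(1 − (-6084)) = 1/6085. Expand this rational in ℤ_13: compute digits iteratively via d_i = x_i mod 13, x_{i+1} = (x_i − d_i)/13. The first 4 digits are (1, 0, 3, 10).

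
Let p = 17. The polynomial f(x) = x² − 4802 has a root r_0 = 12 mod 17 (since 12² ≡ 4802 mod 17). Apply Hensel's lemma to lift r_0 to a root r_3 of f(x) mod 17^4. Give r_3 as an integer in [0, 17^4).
r_3 = 35440 (mod 83521)

Hensel's recurrence: r_{i+1} = r_i − f(r_i)·(f′(r_i))^{-1} mod 17^{i+2}, with f′(x) = 2x. Iterate:
  r_0 = 12 (mod 17)
  r_1 = 182 (mod 289)
  r_2 = 1049 (mod 4913)
  r_3 = 35440 (mod 83521)
Final: r_3 = 35440, and one checks f(r_3) ≡ 0 mod 17^4.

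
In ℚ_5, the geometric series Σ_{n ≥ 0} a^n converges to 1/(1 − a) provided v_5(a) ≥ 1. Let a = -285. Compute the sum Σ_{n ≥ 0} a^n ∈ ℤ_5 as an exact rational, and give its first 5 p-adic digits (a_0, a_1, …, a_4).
Σ a^n = 1/(1 − a) = 1/286;  first 5 digits = (1, 3, 2, 4, 1)

v_5(a) = 1 ≥ 1, so the series converges in ℤ_5 to 1/(1 − a) = 1/(1 − (-285)) = 1/286. Expand this rational in ℤ_5: compute digits iteratively via d_i = x_i mod 5, x_{i+1} = (x_i − d_i)/5. The first 5 digits are (1, 3, 2, 4, 1).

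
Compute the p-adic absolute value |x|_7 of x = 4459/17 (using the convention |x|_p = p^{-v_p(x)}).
|4459/17|_7 = 1/343

Step 1 — compute v_7(x) by factoring powers of 7 out of the numerator and denominator: v_7(4459/17) = 3. Step 2 — apply |x|_p = p^{-v_p(x)} = 7^{-3} = 1/343.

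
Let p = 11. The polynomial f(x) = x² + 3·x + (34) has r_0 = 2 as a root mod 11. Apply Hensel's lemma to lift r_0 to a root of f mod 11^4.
r_3 = 6063 (mod 14641)

Hensel: r_{i+1} = r_i − f(r_i)·(f′(r_i))^{-1} mod 11^{i+2}, f′(x) = 2x + 3. Iterate:
  r_0 = 2 (mod 11)
  r_1 = 13 (mod 121)
  r_2 = 739 (mod 1331)
  r_3 = 6063 (mod 14641)
Final: r = 6063 satisfies f(r) ≡ 0 mod 11^4.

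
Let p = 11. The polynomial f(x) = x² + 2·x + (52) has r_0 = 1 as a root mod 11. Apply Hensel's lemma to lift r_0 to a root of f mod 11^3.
r_2 = 1167 (mod 1331)

Hensel: r_{i+1} = r_i − f(r_i)·(f′(r_i))^{-1} mod 11^{i+2}, f′(x) = 2x + 2. Iterate:
  r_0 = 1 (mod 11)
  r_1 = 78 (mod 121)
  r_2 = 1167 (mod 1331)
Final: r = 1167 satisfies f(r) ≡ 0 mod 11^3.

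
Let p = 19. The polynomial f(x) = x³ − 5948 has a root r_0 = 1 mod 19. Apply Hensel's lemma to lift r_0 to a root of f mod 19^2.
r_1 = 58 (mod 361)

Hensel: r_{i+1} = r_i − f(r_i)/f′(r_i) mod 19^{i+2}, where f′(x) = 3x². Iterate:
  r_0 = 1 (mod 19)
  r_1 = 58 (mod 361)
Final: r = 58 with f(r) ≡ 0 mod 19^2.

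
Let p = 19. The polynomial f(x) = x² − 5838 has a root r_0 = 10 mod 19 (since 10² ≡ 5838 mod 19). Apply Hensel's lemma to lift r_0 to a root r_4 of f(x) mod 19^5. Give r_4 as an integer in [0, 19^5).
r_4 = 1075030 (mod 2476099)

Hensel's recurrence: r_{i+1} = r_i − f(r_i)·(f′(r_i))^{-1} mod 19^{i+2}, with f′(x) = 2x. Iterate:
  r_0 = 10 (mod 19)
  r_1 = 333 (mod 361)
  r_2 = 5026 (mod 6859)
  r_3 = 32462 (mod 130321)
  r_4 = 1075030 (mod 2476099)
Final: r_4 = 1075030, and one checks f(r_4) ≡ 0 mod 19^5.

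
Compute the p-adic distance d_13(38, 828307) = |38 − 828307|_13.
d_13(38, 828307) = 1/28561

Step 1 — x − y = 38 − 828307 = -828269. Step 2 — v_13(-828269) = 4 (factor: -828269 = −(13^4 · 29); the sign does not affect v_p). Step 3 — |x − y|_13 = 13^{-4} = 1/28561.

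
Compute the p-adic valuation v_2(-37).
v_2(-37) = 0

v_2(n) is the largest exponent k such that 2^k divides n. Factor out: -37 = -2^0 · 37. (Sign doesn't affect v_p.) So v_2(-37) = 0.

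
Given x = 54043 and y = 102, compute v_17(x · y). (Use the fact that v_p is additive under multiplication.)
v_17(5512386) = 4

v_p(x) = 3 (factor: 54043 = 17^3 · 11); v_p(y) = 1 (factor: 102 = 17^1 · 6). Additivity: v_p(xy) = v_p(x) + v_p(y) = 3 + 1 = 4. (Direct check: xy = 5512386 = 17^4 · (66).)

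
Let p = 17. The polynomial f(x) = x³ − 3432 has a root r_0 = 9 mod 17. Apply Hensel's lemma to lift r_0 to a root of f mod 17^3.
r_2 = 1301 (mod 4913)

Hensel: r_{i+1} = r_i − f(r_i)/f′(r_i) mod 17^{i+2}, where f′(x) = 3x². Iterate:
  r_0 = 9 (mod 17)
  r_1 = 145 (mod 289)
  r_2 = 1301 (mod 4913)
Final: r = 1301 with f(r) ≡ 0 mod 17^3.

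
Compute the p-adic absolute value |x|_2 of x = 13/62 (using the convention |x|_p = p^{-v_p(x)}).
|13/62|_2 = 2

Step 1 — compute v_2(x) by factoring powers of 2 out of the numerator and denominator: v_2(13/62) = -1. Step 2 — apply |x|_p = p^{-v_p(x)} = 2^{1} = 2.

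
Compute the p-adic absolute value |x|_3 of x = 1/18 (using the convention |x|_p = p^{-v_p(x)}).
|1/18|_3 = 9

Step 1 — compute v_3(x) by factoring powers of 3 out of the numerator and denominator: v_3(1/18) = -2. Step 2 — apply |x|_p = p^{-v_p(x)} = 3^{2} = 9.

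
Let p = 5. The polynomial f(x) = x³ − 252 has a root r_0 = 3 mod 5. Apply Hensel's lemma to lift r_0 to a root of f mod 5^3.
r_2 = 53 (mod 125)

Hensel: r_{i+1} = r_i − f(r_i)/f′(r_i) mod 5^{i+2}, where f′(x) = 3x². Iterate:
  r_0 = 3 (mod 5)
  r_1 = 3 (mod 25)
  r_2 = 53 (mod 125)
Final: r = 53 with f(r) ≡ 0 mod 5^3.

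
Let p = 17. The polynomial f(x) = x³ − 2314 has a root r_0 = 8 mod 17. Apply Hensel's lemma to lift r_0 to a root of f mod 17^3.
r_2 = 3374 (mod 4913)

Hensel: r_{i+1} = r_i − f(r_i)/f′(r_i) mod 17^{i+2}, where f′(x) = 3x². Iterate:
  r_0 = 8 (mod 17)
  r_1 = 195 (mod 289)
  r_2 = 3374 (mod 4913)
Final: r = 3374 with f(r) ≡ 0 mod 17^3.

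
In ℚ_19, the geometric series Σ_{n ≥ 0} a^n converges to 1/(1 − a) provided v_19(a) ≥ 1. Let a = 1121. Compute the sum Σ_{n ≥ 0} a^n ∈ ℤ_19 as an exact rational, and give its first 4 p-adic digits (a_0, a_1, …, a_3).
Σ a^n = 1/(1 − a) = -1/1120;  first 4 digits = (1, 2, 7, 1)

v_19(a) = 1 ≥ 1, so the series converges in ℤ_19 to 1/(1 − a) = 1/(1 − 1121) = -1/1120. Expand this rational in ℤ_19: compute digits iteratively via d_i = x_i mod 19, x_{i+1} = (x_i − d_i)/19. The first 4 digits are (1, 2, 7, 1).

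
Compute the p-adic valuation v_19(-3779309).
v_19(-3779309) = 4

v_19(n) is the largest exponent k such that 19^k divides n. Factor out: -3779309 = -19^4 · 29. (Sign doesn't affect v_p.) So v_19(-3779309) = 4.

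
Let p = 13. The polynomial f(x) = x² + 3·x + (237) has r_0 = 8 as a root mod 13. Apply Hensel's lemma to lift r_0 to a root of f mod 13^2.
r_1 = 151 (mod 169)

Hensel: r_{i+1} = r_i − f(r_i)·(f′(r_i))^{-1} mod 13^{i+2}, f′(x) = 2x + 3. Iterate:
  r_0 = 8 (mod 13)
  r_1 = 151 (mod 169)
Final: r = 151 satisfies f(r) ≡ 0 mod 13^2.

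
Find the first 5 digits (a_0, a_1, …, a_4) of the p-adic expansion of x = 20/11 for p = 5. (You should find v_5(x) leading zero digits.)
(a_0, …, a_4) = (0, 4, 2, 4, 0)

v_5(20/11) = 1, so a_0 = ... = a_0 = 0. Factor out: x = 5^1 · u with u = 4/11 a unit in ℤ_5. Expand u iteratively via a_{v+i} = u_i mod 5, u_{i+1} = (u_i − a_{v+i})/5:
  u_0 = 4/11;  a_1 = 4;  u_1 = (u_0 − 4)/5 = -8/11
  u_1 = -8/11;  a_2 = 2;  u_2 = (u_1 − 2)/5 = -6/11
  u_2 = -6/11;  a_3 = 4;  u_3 = (u_2 − 4)/5 = -10/11
  u_3 = -10/11;  a_4 = 0;  u_4 = (u_3 − 0)/5 = -2/11
Digits: (0, 4, 2, 4, 0).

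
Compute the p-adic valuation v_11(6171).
v_11(6171) = 2

v_11(n) is the largest exponent k such that 11^k divides n. Factor out: 6171 = 11^2 · 51. (Sign doesn't affect v_p.) So v_11(6171) = 2.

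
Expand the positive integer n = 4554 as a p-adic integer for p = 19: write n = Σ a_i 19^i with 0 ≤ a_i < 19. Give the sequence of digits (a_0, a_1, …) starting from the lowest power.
(a_0, a_1, …) = (13, 11, 12)

Repeated division by 19 gives the digits low-to-high: 4554 = 13 + 11·19^1 + 12·19^2. Digit sequence: (13, 11, 12).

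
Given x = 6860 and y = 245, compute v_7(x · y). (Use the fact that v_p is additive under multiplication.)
v_7(1680700) = 5

v_p(x) = 3 (factor: 6860 = 7^3 · 20); v_p(y) = 2 (factor: 245 = 7^2 · 5). Additivity: v_p(xy) = v_p(x) + v_p(y) = 3 + 2 = 5. (Direct check: xy = 1680700 = 7^5 · (100).)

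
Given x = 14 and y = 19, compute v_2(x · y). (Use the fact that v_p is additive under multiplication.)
v_2(266) = 1

v_p(x) = 1 (factor: 14 = 2^1 · 7); v_p(y) = 0 (factor: 19 = 2^0 · 19). Additivity: v_p(xy) = v_p(x) + v_p(y) = 1 + 0 = 1. (Direct check: xy = 266 = 2^1 · (133).)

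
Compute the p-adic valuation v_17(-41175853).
v_17(-41175853) = 5

v_17(n) is the largest exponent k such that 17^k divides n. Factor out: -41175853 = -17^5 · 29. (Sign doesn't affect v_p.) So v_17(-41175853) = 5.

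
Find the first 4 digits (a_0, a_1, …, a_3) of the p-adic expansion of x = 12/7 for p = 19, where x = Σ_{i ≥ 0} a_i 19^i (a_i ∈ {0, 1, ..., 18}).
(a_0, …, a_3) = (18, 10, 13, 2)

v_19(12/7) = 0 (numerator and denominator both coprime to 19), so x ∈ ℤ_19^×. Compute digits iteratively via a_i = x_i mod 19, x_{i+1} = (x_i − a_i)/19, with x_0 = x:
  x_0 = 12/7;  a_0 = 18;  x_1 = (x_0 − 18)/19 = -6/7
  x_1 = -6/7;  a_1 = 10;  x_2 = (x_1 − 10)/19 = -4/7
  x_2 = -4/7;  a_2 = 13;  x_3 = (x_2 − 13)/19 = -5/7
  x_3 = -5/7;  a_3 = 2;  x_4 = (x_3 − 2)/19 = -1/7
Digits: (18, 10, 13, 2).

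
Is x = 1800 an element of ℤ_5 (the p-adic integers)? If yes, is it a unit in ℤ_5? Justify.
x ∈ ℤ_5 but not a unit; v_5(x) = 2 > 0

ℤ_5 = {x ∈ ℚ_5 : v_5(x) ≥ 0} and ℤ_5^× = {x ∈ ℤ_5 : v_5(x) = 0}. Here v_5(1800) = v_5(num) − v_5(den) = 2; compare against these criteria.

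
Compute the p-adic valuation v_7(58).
v_7(58) = 0

v_7(n) is the largest exponent k such that 7^k divides n. Factor out: 58 = 7^0 · 58. (Sign doesn't affect v_p.) So v_7(58) = 0.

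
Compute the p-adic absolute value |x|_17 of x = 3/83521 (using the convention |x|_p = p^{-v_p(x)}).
|3/83521|_17 = 83521

Step 1 — compute v_17(x) by factoring powers of 17 out of the numerator and denominator: v_17(3/83521) = -4. Step 2 — apply |x|_p = p^{-v_p(x)} = 17^{4} = 83521.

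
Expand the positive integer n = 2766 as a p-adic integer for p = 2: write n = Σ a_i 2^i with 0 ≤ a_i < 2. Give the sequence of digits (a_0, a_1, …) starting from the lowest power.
(a_0, a_1, …) = (0, 1, 1, 1, 0, 0, 1, 1, 0, 1, 0, 1)

Repeated division by 2 gives the digits low-to-high: 2766 = 1·2^1 + 1·2^2 + 1·2^3 + 1·2^6 + 1·2^7 + 1·2^9 + 1·2^11. Digit sequence: (0, 1, 1, 1, 0, 0, 1, 1, 0, 1, 0, 1).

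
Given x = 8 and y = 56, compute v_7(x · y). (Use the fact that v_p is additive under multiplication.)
v_7(448) = 1

v_p(x) = 0 (factor: 8 = 7^0 · 8); v_p(y) = 1 (factor: 56 = 7^1 · 8). Additivity: v_p(xy) = v_p(x) + v_p(y) = 0 + 1 = 1. (Direct check: xy = 448 = 7^1 · (64).)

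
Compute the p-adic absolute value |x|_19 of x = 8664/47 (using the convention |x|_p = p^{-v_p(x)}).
|8664/47|_19 = 1/361

Step 1 — compute v_19(x) by factoring powers of 19 out of the numerator and denominator: v_19(8664/47) = 2. Step 2 — apply |x|_p = p^{-v_p(x)} = 19^{-2} = 1/361.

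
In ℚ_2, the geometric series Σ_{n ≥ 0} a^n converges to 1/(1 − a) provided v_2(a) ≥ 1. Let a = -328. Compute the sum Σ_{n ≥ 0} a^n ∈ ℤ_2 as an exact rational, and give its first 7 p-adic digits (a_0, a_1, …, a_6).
Σ a^n = 1/(1 − a) = 1/329;  first 7 digits = (1, 0, 0, 1, 1, 1, 1)

v_2(a) = 3 ≥ 1, so the series converges in ℤ_2 to 1/(1 − a) = 1/(1 − (-328)) = 1/329. Expand this rational in ℤ_2: compute digits iteratively via d_i = x_i mod 2, x_{i+1} = (x_i − d_i)/2. The first 7 digits are (1, 0, 0, 1, 1, 1, 1).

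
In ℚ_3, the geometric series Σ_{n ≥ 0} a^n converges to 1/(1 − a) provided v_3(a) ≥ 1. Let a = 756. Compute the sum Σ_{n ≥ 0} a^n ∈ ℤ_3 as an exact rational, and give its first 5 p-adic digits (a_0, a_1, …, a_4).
Σ a^n = 1/(1 − a) = -1/755;  first 5 digits = (1, 0, 0, 1, 0)

v_3(a) = 3 ≥ 1, so the series converges in ℤ_3 to 1/(1 − a) = 1/(1 − 756) = -1/755. Expand this rational in ℤ_3: compute digits iteratively via d_i = x_i mod 3, x_{i+1} = (x_i − d_i)/3. The first 5 digits are (1, 0, 0, 1, 0).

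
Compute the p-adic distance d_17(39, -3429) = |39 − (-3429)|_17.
d_17(39, -3429) = 1/289

Step 1 — x − y = 39 − (-3429) = 3468. Step 2 — v_17(3468) = 2 (factor: 3468 = (17^2 · 12); the sign does not affect v_p). Step 3 — |x − y|_17 = 17^{-2} = 1/289.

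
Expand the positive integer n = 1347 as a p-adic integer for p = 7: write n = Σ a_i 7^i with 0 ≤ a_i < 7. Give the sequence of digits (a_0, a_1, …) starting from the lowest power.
(a_0, a_1, …) = (3, 3, 6, 3)

Repeated division by 7 gives the digits low-to-high: 1347 = 3 + 3·7^1 + 6·7^2 + 3·7^3. Digit sequence: (3, 3, 6, 3).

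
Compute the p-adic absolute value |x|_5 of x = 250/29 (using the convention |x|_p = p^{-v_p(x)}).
|250/29|_5 = 1/125

Step 1 — compute v_5(x) by factoring powers of 5 out of the numerator and denominator: v_5(250/29) = 3. Step 2 — apply |x|_p = p^{-v_p(x)} = 5^{-3} = 1/125.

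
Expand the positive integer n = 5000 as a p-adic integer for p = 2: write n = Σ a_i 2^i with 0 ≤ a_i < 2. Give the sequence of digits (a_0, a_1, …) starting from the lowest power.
(a_0, a_1, …) = (0, 0, 0, 1, 0, 0, 0, 1, 1, 1, 0, 0, 1)

Repeated division by 2 gives the digits low-to-high: 5000 = 1·2^3 + 1·2^7 + 1·2^8 + 1·2^9 + 1·2^12. Digit sequence: (0, 0, 0, 1, 0, 0, 0, 1, 1, 1, 0, 0, 1).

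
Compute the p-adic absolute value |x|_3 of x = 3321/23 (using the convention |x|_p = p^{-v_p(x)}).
|3321/23|_3 = 1/81

Step 1 — compute v_3(x) by factoring powers of 3 out of the numerator and denominator: v_3(3321/23) = 4. Step 2 — apply |x|_p = p^{-v_p(x)} = 3^{-4} = 1/81.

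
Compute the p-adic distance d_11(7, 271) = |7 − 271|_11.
d_11(7, 271) = 1/11

Step 1 — x − y = 7 − 271 = -264. Step 2 — v_11(-264) = 1 (factor: -264 = −(11^1 · 24); the sign does not affect v_p). Step 3 — |x − y|_11 = 11^{-1} = 1/11.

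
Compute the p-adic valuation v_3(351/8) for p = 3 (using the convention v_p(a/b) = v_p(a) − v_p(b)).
v_3(351/8) = 3

Factor powers of 3 from the numerator and denominator of the reduced fraction: 351 = 3^3 · 13 and 8 = 3^0 · 8. Apply v_p(a/b) = v_p(a) − v_p(b): v_3(351/8) = 3 − 0 = 3.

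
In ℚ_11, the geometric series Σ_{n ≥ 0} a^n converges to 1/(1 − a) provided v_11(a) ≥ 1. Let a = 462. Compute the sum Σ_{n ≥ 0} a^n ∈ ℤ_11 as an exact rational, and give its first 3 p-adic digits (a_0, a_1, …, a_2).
Σ a^n = 1/(1 − a) = -1/461;  first 3 digits = (1, 9, 7)

v_11(a) = 1 ≥ 1, so the series converges in ℤ_11 to 1/(1 − a) = 1/(1 − 462) = -1/461. Expand this rational in ℤ_11: compute digits iteratively via d_i = x_i mod 11, x_{i+1} = (x_i − d_i)/11. The first 3 digits are (1, 9, 7).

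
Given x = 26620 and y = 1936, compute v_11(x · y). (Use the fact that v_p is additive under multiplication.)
v_11(51536320) = 5

v_p(x) = 3 (factor: 26620 = 11^3 · 20); v_p(y) = 2 (factor: 1936 = 11^2 · 16). Additivity: v_p(xy) = v_p(x) + v_p(y) = 3 + 2 = 5. (Direct check: xy = 51536320 = 11^5 · (320).)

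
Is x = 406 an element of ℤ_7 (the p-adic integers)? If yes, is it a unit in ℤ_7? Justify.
x ∈ ℤ_7 but not a unit; v_7(x) = 1 > 0

ℤ_7 = {x ∈ ℚ_7 : v_7(x) ≥ 0} and ℤ_7^× = {x ∈ ℤ_7 : v_7(x) = 0}. Here v_7(406) = v_7(num) − v_7(den) = 1; compare against these criteria.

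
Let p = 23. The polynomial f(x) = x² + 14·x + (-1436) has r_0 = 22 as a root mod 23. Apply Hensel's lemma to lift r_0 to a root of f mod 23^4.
r_3 = 209736 (mod 279841)

Hensel: r_{i+1} = r_i − f(r_i)·(f′(r_i))^{-1} mod 23^{i+2}, f′(x) = 2x + 14. Iterate:
  r_0 = 22 (mod 23)
  r_1 = 252 (mod 529)
  r_2 = 2897 (mod 12167)
  r_3 = 209736 (mod 279841)
Final: r = 209736 satisfies f(r) ≡ 0 mod 23^4.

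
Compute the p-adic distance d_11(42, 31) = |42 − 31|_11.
d_11(42, 31) = 1/11

Step 1 — x − y = 42 − 31 = 11. Step 2 — v_11(11) = 1 (factor: 11 = (11^1 · 1); the sign does not affect v_p). Step 3 — |x − y|_11 = 11^{-1} = 1/11.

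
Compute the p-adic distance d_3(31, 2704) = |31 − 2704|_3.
d_3(31, 2704) = 1/243

Step 1 — x − y = 31 − 2704 = -2673. Step 2 — v_3(-2673) = 5 (factor: -2673 = −(3^5 · 11); the sign does not affect v_p). Step 3 — |x − y|_3 = 3^{-5} = 1/243.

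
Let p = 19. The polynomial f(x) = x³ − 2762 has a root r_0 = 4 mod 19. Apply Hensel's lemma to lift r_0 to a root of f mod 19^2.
r_1 = 346 (mod 361)

Hensel: r_{i+1} = r_i − f(r_i)/f′(r_i) mod 19^{i+2}, where f′(x) = 3x². Iterate:
  r_0 = 4 (mod 19)
  r_1 = 346 (mod 361)
Final: r = 346 with f(r) ≡ 0 mod 19^2.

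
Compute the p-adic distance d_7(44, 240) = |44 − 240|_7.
d_7(44, 240) = 1/49

Step 1 — x − y = 44 − 240 = -196. Step 2 — v_7(-196) = 2 (factor: -196 = −(7^2 · 4); the sign does not affect v_p). Step 3 — |x − y|_7 = 7^{-2} = 1/49.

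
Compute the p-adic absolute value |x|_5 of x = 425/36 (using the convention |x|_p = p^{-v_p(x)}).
|425/36|_5 = 1/25

Step 1 — compute v_5(x) by factoring powers of 5 out of the numerator and denominator: v_5(425/36) = 2. Step 2 — apply |x|_p = p^{-v_p(x)} = 5^{-2} = 1/25.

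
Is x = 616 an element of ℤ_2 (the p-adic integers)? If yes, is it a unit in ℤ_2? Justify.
x ∈ ℤ_2 but not a unit; v_2(x) = 3 > 0

ℤ_2 = {x ∈ ℚ_2 : v_2(x) ≥ 0} and ℤ_2^× = {x ∈ ℤ_2 : v_2(x) = 0}. Here v_2(616) = v_2(num) − v_2(den) = 3; compare against these criteria.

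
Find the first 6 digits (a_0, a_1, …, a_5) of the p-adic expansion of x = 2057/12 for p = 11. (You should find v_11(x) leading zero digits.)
(a_0, …, a_5) = (0, 0, 6, 6, 4, 6)

v_11(2057/12) = 2, so a_0 = ... = a_1 = 0. Factor out: x = 11^2 · u with u = 17/12 a unit in ℤ_11. Expand u iteratively via a_{v+i} = u_i mod 11, u_{i+1} = (u_i − a_{v+i})/11:
  u_0 = 17/12;  a_2 = 6;  u_1 = (u_0 − 6)/11 = -5/12
  u_1 = -5/12;  a_3 = 6;  u_2 = (u_1 − 6)/11 = -7/12
  u_2 = -7/12;  a_4 = 4;  u_3 = (u_2 − 4)/11 = -5/12
  u_3 = -5/12;  a_5 = 6;  u_4 = (u_3 − 6)/11 = -7/12
Digits: (0, 0, 6, 6, 4, 6).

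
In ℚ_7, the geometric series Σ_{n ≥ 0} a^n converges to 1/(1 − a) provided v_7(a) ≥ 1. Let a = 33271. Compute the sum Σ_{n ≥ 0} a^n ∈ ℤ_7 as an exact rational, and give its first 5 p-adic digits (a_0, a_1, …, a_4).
Σ a^n = 1/(1 − a) = -1/33270;  first 5 digits = (1, 0, 0, 6, 6)

v_7(a) = 3 ≥ 1, so the series converges in ℤ_7 to 1/(1 − a) = 1/(1 − 33271) = -1/33270. Expand this rational in ℤ_7: compute digits iteratively via d_i = x_i mod 7, x_{i+1} = (x_i − d_i)/7. The first 5 digits are (1, 0, 0, 6, 6).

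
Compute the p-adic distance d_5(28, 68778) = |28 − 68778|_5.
d_5(28, 68778) = 1/3125

Step 1 — x − y = 28 − 68778 = -68750. Step 2 — v_5(-68750) = 5 (factor: -68750 = −(5^5 · 22); the sign does not affect v_p). Step 3 — |x − y|_5 = 5^{-5} = 1/3125.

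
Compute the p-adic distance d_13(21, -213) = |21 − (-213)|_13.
d_13(21, -213) = 1/13

Step 1 — x − y = 21 − (-213) = 234. Step 2 — v_13(234) = 1 (factor: 234 = (13^1 · 18); the sign does not affect v_p). Step 3 — |x − y|_13 = 13^{-1} = 1/13.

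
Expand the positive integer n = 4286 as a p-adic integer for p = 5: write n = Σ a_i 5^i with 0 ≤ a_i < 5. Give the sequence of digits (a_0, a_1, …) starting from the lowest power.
(a_0, a_1, …) = (1, 2, 1, 4, 1, 1)

Repeated division by 5 gives the digits low-to-high: 4286 = 1 + 2·5^1 + 1·5^2 + 4·5^3 + 1·5^4 + 1·5^5. Digit sequence: (1, 2, 1, 4, 1, 1).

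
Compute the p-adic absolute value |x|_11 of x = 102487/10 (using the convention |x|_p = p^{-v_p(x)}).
|102487/10|_11 = 1/14641

Step 1 — compute v_11(x) by factoring powers of 11 out of the numerator and denominator: v_11(102487/10) = 4. Step 2 — apply |x|_p = p^{-v_p(x)} = 11^{-4} = 1/14641.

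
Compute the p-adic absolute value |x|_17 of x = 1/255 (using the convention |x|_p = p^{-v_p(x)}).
|1/255|_17 = 17

Step 1 — compute v_17(x) by factoring powers of 17 out of the numerator and denominator: v_17(1/255) = -1. Step 2 — apply |x|_p = p^{-v_p(x)} = 17^{1} = 17.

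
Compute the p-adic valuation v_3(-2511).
v_3(-2511) = 4

v_3(n) is the largest exponent k such that 3^k divides n. Factor out: -2511 = -3^4 · 31. (Sign doesn't affect v_p.) So v_3(-2511) = 4.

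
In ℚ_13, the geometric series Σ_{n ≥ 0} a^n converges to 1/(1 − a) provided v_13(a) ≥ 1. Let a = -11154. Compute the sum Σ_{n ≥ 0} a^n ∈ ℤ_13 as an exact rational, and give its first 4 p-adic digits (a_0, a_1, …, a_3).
Σ a^n = 1/(1 − a) = 1/11155;  first 4 digits = (1, 0, 12, 7)

v_13(a) = 2 ≥ 1, so the series converges in ℤ_13 to 1/(1 − a) = 1/(1 − (-11154)) = 1/11155. Expand this rational in ℤ_13: compute digits iteratively via d_i = x_i mod 13, x_{i+1} = (x_i − d_i)/13. The first 4 digits are (1, 0, 12, 7).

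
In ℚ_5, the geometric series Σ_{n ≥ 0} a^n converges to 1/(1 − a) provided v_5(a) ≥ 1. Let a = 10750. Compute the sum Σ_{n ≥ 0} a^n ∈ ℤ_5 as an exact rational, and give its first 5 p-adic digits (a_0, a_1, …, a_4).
Σ a^n = 1/(1 − a) = -1/10749;  first 5 digits = (1, 0, 0, 1, 2)

v_5(a) = 3 ≥ 1, so the series converges in ℤ_5 to 1/(1 − a) = 1/(1 − 10750) = -1/10749. Expand this rational in ℤ_5: compute digits iteratively via d_i = x_i mod 5, x_{i+1} = (x_i − d_i)/5. The first 5 digits are (1, 0, 0, 1, 2).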